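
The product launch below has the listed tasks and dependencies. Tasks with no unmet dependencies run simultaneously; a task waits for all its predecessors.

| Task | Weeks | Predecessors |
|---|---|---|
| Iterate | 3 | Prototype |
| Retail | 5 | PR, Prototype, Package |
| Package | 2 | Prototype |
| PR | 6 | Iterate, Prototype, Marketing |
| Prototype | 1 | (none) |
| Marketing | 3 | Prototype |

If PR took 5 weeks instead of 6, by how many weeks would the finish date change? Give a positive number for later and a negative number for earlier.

Actual critical path: Prototype→Iterate→PR→Retail = 1+3+6+5 = 15 ⇒ 15 weeks.
Since PR is critical, the -1 change carries straight to that chain (now 14 weeks).
That remains the longest chain; total 14 weeks.
Change in finish: 14 − 15 = -1 weeks.

-1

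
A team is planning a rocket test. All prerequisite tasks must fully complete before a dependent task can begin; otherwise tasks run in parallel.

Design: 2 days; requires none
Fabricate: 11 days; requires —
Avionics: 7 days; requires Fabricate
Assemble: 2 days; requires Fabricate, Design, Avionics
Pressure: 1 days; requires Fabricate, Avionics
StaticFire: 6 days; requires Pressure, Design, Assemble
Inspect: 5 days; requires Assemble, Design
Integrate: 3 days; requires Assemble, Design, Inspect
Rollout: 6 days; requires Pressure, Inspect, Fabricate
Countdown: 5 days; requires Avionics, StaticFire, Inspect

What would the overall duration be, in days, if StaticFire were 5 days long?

Critical path before the change: Fabricate→Avionics→Assemble→StaticFire→Countdown = 11+7+2+6+5 = 31 giving 31 days.
Since StaticFire is critical, the -1 change carries straight to that chain (now 30 days).
New critical path: Fabricate→Avionics→Assemble→Inspect→Rollout = 11+7+2+5+6 = 31 ⇒ 31 days.

31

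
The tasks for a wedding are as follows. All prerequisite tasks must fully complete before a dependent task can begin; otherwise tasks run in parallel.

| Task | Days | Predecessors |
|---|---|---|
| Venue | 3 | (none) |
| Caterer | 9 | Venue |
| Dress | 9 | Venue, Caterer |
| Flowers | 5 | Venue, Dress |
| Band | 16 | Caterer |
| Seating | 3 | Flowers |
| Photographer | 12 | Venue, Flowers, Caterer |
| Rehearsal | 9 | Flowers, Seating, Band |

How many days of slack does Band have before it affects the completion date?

1

The longest chain is Venue→Caterer→Dress→Flowers→Seating→Rehearsal = 3+9+9+5+3+9 = 38; overall finish 38 days.
Longest path through Band: 37 days (earliest finish 28, latest finish 29).
Float = 38 − 37 = 1.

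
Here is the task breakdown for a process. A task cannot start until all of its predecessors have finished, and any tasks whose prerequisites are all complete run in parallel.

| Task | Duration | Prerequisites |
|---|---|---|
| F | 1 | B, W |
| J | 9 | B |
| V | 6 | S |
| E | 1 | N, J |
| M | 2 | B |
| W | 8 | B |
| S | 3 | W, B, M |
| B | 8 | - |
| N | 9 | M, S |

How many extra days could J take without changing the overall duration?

Critical path: B→W→S→N→E = 8+8+3+9+1 = 29, so the finish is 29 days.
J finishes as early as 17 and must finish by 28.
Float = 29 − 18 = 11.

11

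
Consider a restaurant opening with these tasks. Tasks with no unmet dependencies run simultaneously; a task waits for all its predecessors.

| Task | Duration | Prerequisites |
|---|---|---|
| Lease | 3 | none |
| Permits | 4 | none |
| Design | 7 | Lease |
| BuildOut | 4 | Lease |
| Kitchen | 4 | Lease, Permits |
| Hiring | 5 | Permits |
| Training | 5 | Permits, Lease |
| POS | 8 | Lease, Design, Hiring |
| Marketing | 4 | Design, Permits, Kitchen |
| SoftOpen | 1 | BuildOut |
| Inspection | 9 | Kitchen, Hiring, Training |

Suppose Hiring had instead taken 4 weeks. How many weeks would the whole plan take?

18

As given, the longest chain is Permits→Hiring→Inspection = 4+5+9 = 18, so the finish is 18 weeks.
Hiring is on the critical path; changing it to 4 makes that path 17 weeks.
The binding chain switches to Lease→Design→POS = 3+7+8 = 18; finish 18 weeks.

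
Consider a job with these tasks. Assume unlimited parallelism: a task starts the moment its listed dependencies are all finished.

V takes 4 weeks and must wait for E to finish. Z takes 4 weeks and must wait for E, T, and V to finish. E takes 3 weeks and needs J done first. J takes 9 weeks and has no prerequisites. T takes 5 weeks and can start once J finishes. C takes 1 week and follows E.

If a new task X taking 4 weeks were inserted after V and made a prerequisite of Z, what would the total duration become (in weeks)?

Originally the job takes 20 weeks.
With X inserted, Z now waits for max(E, T, V, X).
New critical path: J→E→V→X→Z = 9+3+4+4+4 = 24 ⇒ 24 weeks.

24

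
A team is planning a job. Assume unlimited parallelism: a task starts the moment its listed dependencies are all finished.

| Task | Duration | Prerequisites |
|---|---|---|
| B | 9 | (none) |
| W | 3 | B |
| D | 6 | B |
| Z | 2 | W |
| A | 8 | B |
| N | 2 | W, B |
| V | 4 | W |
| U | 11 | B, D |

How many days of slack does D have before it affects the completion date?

The longest chain is B→D→U = 9+6+11 = 26; overall finish 26 days.
The longest chain containing D totals 26 days.
Slack of D = 9 − 9 = 0 days.

0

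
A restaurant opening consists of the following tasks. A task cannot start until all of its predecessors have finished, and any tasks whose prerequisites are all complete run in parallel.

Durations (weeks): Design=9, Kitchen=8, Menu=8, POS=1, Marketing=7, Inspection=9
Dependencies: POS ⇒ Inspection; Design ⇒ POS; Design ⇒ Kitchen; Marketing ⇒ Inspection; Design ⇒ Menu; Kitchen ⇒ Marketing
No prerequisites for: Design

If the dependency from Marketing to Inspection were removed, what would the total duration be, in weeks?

With the dependency in place, Design→Kitchen→Marketing→Inspection = 9+8+7+9 = 33 sets the finish at 33 weeks.
Without Marketing→Inspection, Inspection's earliest start moves from 24 to 10.
The longest chain is now Design→Kitchen→Marketing = 9+8+7 = 24, so the job takes 24 weeks.

24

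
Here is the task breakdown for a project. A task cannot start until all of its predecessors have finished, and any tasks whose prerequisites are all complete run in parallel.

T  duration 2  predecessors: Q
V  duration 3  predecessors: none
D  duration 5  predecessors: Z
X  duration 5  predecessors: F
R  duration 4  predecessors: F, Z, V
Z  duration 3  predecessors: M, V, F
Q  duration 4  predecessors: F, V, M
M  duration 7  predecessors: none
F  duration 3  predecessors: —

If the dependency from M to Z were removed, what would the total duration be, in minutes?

Original critical path: M→Z→D = 7+3+5 = 15 ⇒ 15 minutes.
Without M→Z, Z's earliest start moves from 7 to 3.
The longest chain is now M→Q→T = 7+4+2 = 13, so the project takes 13 minutes.

13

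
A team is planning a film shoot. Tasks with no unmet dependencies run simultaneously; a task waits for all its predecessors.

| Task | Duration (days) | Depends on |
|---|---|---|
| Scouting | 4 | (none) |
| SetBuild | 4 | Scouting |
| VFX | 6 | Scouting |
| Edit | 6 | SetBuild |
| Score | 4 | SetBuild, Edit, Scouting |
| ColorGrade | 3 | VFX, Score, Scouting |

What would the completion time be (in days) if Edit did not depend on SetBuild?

15

With the dependency in place, Scouting→SetBuild→Edit→Score→ColorGrade = 4+4+6+4+3 = 21 sets the finish at 21 days.
Without SetBuild→Edit, Edit's earliest start moves from 8 to 0.
New critical path: Scouting→SetBuild→Score→ColorGrade = 4+4+4+3 = 15 ⇒ 15 days.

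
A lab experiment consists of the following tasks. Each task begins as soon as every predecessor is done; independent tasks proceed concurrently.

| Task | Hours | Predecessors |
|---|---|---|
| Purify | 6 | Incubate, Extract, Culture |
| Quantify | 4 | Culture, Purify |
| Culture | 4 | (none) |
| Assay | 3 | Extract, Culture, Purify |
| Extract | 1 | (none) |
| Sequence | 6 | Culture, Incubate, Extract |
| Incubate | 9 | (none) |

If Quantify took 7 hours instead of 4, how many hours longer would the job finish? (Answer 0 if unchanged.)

3

Actual critical path: Incubate→Purify→Quantify = 9+6+4 = 19 ⇒ 19 hours.
Since Quantify is critical, the +3 change carries straight to that chain (now 22 hours).
That remains the longest chain; total 22 hours.
Change in finish: 22 − 19 = +3 hours.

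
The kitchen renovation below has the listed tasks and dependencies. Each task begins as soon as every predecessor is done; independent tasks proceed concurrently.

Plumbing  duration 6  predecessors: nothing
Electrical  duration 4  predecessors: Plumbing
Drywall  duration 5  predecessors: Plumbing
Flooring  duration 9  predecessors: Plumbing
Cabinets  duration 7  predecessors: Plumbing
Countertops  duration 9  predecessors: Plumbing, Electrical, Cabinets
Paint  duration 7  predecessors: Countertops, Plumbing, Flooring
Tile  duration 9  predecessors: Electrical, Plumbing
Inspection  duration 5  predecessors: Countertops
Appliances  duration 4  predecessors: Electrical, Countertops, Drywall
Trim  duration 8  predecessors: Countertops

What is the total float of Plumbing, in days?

Critical path: Plumbing→Cabinets→Countertops→Trim = 6+7+9+8 = 30, so the finish is 30 days.
The longest chain containing Plumbing totals 30 days.
So Plumbing can slip 6 − 6 = 0 days.

0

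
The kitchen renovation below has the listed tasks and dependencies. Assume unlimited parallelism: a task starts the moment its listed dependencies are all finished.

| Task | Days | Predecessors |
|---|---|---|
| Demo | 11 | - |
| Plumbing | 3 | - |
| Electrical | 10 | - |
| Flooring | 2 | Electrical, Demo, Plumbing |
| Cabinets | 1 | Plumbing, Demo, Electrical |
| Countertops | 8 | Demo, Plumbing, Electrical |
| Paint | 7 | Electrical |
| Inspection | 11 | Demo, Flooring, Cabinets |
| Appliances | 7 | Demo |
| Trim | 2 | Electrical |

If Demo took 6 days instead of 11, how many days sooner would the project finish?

The binding path is Demo→Flooring→Inspection = 11+2+11 = 24; finish at 24 days.
Since Demo is critical, the -5 change carries straight to that chain (now 19 days).
The binding chain switches to Electrical→Flooring→Inspection = 10+2+11 = 23; finish 23 days.
Change in finish: 23 − 24 = -1 days.

1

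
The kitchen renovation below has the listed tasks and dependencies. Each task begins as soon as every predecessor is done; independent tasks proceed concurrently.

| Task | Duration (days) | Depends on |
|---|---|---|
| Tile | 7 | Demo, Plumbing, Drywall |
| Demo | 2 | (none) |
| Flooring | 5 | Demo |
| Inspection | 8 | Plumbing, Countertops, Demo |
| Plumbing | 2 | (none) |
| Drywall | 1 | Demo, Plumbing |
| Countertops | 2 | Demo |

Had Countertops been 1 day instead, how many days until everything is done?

11

The binding path is Demo→Countertops→Inspection = 2+2+8 = 12; finish at 12 days.
Countertops lies on that path, so at 1 day the path becomes 11 days.
The critical path is still Demo→Countertops→Inspection; finish is now 11 days.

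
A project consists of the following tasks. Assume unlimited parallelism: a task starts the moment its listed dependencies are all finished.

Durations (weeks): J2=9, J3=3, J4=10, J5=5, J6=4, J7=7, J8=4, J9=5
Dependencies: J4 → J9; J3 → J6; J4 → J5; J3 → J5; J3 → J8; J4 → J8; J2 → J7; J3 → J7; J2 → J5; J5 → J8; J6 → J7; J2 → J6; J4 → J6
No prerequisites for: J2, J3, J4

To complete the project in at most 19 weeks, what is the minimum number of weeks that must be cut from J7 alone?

Current finish: 21 weeks; target: 19.
J7 is on every critical path, so each week cut from J7 cuts the finish by one (this holds down to a finish of 19).
Need 21 − 19 = 2 weeks off J7 → J7 becomes 5 weeks, finish becomes 19.

2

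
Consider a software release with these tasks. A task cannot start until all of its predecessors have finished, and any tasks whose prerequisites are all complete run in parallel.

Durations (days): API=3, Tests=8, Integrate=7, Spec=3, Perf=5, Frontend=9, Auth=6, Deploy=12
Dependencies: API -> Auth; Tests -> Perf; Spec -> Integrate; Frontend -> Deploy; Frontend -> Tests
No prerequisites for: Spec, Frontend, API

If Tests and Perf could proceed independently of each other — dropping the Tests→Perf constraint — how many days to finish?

21

With the dependency in place, Frontend→Tests→Perf = 9+8+5 = 22 sets the finish at 22 days.
Without Tests→Perf, Perf's earliest start moves from 17 to 0.
The longest chain is now Frontend→Deploy = 9+12 = 21, so the job takes 21 days.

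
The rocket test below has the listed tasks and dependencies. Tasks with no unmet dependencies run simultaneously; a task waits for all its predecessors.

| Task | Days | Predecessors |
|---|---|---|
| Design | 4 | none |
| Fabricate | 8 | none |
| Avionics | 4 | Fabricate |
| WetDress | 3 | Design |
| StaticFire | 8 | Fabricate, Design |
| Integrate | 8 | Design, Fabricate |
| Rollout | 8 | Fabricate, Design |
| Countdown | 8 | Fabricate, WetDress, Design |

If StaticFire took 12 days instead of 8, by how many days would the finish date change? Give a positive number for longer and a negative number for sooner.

4

Critical path before the change: Fabricate→StaticFire = 8+8 = 16 giving 16 days.
StaticFire lies on that path, so at 12 days the path becomes 20 days.
No other chain overtakes it, so the finish is 20 days.
Change in finish: 20 − 16 = +4 days.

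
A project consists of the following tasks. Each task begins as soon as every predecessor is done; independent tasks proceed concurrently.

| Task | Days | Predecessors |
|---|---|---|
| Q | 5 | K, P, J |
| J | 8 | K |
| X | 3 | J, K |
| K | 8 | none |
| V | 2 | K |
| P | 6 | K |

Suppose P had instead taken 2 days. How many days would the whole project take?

21

Actual critical path: K→J→Q = 8+8+5 = 21 ⇒ 21 days.
P has 2 days of float (longest path through it is 19).
No other chain overtakes it, so the finish is 21 days.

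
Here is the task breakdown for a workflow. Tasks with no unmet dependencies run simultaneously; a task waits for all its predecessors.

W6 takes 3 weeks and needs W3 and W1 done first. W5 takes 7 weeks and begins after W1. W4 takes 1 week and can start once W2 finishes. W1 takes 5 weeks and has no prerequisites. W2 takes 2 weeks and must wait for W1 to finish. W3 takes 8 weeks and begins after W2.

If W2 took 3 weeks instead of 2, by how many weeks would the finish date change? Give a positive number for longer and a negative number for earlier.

1

Actual critical path: W1→W2→W3→W6 = 5+2+8+3 = 18 ⇒ 18 weeks.
W2 lies on that path, so at 3 weeks the path becomes 19 weeks.
No other chain overtakes it, so the finish is 19 weeks.
Change in finish: 19 − 18 = +1 weeks.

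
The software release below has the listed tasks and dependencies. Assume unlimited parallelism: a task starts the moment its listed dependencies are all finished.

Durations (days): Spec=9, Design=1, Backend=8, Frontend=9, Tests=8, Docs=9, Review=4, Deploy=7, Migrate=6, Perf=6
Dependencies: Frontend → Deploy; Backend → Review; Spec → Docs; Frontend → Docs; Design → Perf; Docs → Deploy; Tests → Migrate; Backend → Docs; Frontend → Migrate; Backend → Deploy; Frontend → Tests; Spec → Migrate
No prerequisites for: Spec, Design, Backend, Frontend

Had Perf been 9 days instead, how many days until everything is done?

Baseline: Spec→Docs→Deploy = 9+9+7 = 25 → 25 days.
The longest path through Perf is only 7 days, so Perf has float 18.
No other chain overtakes it, so the finish is 25 days.

25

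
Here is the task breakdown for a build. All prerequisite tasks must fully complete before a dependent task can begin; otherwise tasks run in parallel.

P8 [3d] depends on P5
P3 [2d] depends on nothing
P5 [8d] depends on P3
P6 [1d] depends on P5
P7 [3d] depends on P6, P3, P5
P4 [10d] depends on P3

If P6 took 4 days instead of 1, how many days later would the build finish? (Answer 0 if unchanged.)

3

Baseline: P3→P5→P6→P7 = 2+8+1+3 = 14 → 14 days.
P6 is on the critical path; changing it to 4 makes that path 17 days.
The critical path is still P3→P5→P6→P7; finish is now 17 days.
Change in finish: 17 − 14 = +3 days.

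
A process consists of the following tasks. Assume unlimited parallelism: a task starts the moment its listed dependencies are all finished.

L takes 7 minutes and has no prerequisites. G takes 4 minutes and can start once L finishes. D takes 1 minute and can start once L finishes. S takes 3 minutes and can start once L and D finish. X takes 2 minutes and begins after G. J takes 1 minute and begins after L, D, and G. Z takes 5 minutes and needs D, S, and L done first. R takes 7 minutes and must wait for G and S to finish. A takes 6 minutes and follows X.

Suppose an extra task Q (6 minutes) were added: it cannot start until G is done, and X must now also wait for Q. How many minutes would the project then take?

Originally the project takes 19 minutes.
With Q inserted, X now waits for max(G, Q).
New critical path: L→G→Q→X→A = 7+4+6+2+6 = 25 ⇒ 25 minutes.

25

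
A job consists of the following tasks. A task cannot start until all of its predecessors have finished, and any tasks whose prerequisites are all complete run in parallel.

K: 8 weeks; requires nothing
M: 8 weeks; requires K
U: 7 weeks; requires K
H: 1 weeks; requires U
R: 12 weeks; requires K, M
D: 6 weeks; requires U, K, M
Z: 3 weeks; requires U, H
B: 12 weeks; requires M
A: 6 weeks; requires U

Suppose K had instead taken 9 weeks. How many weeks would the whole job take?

Critical path before the change: K→M→R = 8+8+12 = 28 giving 28 weeks.
K lies on that path, so at 9 weeks the path becomes 29 weeks.
The critical path is still K→M→R; finish is now 29 weeks.

29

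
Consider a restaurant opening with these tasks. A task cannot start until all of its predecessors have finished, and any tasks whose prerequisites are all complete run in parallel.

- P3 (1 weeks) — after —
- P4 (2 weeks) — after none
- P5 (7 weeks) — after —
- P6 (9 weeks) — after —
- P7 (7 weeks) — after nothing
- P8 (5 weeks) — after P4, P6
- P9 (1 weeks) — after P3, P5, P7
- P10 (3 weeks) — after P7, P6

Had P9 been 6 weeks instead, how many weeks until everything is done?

The binding path is P6→P8 = 9+5 = 14; finish at 14 weeks.
The longest path through P9 is only 8 weeks, so P9 has float 6.
The critical path is still P6→P8; finish is now 14 weeks.

14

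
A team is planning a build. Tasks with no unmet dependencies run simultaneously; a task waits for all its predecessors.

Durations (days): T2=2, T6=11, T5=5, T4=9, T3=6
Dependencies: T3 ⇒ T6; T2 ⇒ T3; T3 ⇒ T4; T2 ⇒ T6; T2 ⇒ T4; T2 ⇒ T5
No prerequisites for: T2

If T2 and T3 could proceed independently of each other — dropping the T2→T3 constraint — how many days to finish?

17

Before: longest chain T2→T3→T6 = 2+6+11 = 19, finish 19.
Without T2→T3, T3's earliest start moves from 2 to 0.
The longest chain is now T3→T6 = 6+11 = 17, so the job takes 17 days.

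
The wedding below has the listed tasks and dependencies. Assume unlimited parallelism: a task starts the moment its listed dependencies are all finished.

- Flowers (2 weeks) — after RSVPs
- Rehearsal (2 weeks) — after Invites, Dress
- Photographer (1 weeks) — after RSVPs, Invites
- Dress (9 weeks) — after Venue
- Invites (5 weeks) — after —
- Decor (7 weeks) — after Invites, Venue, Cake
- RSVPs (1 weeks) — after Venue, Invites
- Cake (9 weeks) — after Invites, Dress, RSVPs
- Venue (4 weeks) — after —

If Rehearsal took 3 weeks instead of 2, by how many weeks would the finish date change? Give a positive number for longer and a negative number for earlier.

Critical path before the change: Venue→Dress→Cake→Decor = 4+9+9+7 = 29 giving 29 weeks.
The longest path through Rehearsal is only 15 weeks, so Rehearsal has float 14.
That remains the longest chain; total 29 weeks.
Change in finish: 29 − 29 = +0 weeks.

0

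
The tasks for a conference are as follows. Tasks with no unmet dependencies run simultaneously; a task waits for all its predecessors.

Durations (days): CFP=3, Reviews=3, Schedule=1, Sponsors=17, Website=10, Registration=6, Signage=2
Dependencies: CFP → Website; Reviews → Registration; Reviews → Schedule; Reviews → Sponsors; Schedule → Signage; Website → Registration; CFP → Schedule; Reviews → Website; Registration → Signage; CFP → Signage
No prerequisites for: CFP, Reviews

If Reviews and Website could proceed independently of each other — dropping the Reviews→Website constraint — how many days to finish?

With the dependency in place, CFP→Website→Registration→Signage = 3+10+6+2 = 21 sets the finish at 21 days.
Dropping Reviews→Website doesn't change Website's earliest start (3); another predecessor still binds.
After: CFP→Website→Registration→Signage = 3+10+6+2 = 21 → 21 days.

21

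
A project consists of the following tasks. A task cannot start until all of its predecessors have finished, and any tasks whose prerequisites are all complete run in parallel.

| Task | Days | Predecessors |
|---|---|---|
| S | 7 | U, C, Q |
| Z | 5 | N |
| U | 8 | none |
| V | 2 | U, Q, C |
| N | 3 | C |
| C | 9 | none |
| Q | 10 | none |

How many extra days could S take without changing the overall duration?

0

Q→S = 10+7 = 17 sets the makespan at 17 days.
S finishes as early as 17 and must finish by 17.
Slack of S = 10 − 10 = 0 days.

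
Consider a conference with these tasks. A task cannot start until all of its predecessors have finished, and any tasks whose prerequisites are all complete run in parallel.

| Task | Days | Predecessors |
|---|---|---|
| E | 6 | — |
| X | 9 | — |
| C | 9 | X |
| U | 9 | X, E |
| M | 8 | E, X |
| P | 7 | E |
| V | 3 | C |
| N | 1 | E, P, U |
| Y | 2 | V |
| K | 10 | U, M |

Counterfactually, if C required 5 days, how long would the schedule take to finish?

28

As given, the longest chain is X→U→K = 9+9+10 = 28, so the finish is 28 days.
C is off the critical path — its longest chain is 23 days, giving 5 of slack.
The critical path is still X→U→K; finish is now 28 days.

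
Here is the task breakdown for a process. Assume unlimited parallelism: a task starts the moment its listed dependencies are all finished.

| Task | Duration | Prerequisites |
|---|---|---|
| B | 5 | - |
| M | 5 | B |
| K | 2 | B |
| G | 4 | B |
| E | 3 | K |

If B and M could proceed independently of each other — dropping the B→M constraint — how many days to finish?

With the dependency in place, B→M = 5+5 = 10 sets the finish at 10 days.
Without B→M, M's earliest start moves from 5 to 0.
New critical path: B→K→E = 5+2+3 = 10 ⇒ 10 days.

10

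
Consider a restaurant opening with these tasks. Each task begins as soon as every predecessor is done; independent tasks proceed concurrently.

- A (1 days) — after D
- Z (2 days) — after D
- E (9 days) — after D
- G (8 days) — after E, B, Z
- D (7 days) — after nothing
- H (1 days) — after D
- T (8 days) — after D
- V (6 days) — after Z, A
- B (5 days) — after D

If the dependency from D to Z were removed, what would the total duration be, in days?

Original critical path: D→E→G = 7+9+8 = 24 ⇒ 24 days.
Without D→Z, Z's earliest start moves from 7 to 0.
After: D→E→G = 7+9+8 = 24 → 24 days.

24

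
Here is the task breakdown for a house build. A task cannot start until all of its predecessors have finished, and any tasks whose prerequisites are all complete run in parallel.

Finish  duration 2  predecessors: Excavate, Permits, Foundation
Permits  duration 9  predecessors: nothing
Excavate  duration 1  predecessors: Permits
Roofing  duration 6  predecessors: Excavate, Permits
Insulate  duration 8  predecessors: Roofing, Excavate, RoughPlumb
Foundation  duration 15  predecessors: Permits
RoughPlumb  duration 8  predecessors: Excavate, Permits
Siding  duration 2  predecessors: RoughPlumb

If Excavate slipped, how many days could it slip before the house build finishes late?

0

Permits→Excavate→RoughPlumb→Insulate = 9+1+8+8 = 26 sets the makespan at 26 days.
Excavate finishes as early as 10 and must finish by 10.
Slack of Excavate = 9 − 9 = 0 days.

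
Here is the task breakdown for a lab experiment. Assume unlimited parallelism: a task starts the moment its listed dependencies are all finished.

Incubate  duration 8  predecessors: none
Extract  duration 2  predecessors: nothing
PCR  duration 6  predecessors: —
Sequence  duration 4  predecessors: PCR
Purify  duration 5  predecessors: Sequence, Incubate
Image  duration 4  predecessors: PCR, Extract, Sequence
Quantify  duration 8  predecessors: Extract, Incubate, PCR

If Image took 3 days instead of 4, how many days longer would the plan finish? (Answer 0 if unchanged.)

Critical path before the change: Incubate→Quantify = 8+8 = 16 giving 16 days.
Image has 2 days of float (longest path through it is 14).
That remains the longest chain; total 16 days.
Change in finish: 16 − 16 = +0 days.

0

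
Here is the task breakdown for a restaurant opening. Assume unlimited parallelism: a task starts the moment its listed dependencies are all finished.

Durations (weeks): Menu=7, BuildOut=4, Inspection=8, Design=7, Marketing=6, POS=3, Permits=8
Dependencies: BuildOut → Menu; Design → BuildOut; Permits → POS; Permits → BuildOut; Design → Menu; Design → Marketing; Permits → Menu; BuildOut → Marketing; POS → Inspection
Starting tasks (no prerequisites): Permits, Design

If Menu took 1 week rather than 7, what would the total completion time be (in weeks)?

As given, the longest chain is Permits→BuildOut→Menu = 8+4+7 = 19, so the finish is 19 weeks.
Menu lies on that path, so at 1 week the path becomes 13 weeks.
New critical path: Permits→POS→Inspection = 8+3+8 = 19 ⇒ 19 weeks.

19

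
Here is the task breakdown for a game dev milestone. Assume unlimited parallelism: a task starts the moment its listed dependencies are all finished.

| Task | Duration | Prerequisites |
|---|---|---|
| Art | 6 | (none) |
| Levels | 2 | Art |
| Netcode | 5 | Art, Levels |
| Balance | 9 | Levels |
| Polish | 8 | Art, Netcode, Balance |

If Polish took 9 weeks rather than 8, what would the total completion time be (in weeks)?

Actual critical path: Art→Levels→Balance→Polish = 6+2+9+8 = 25 ⇒ 25 weeks.
Polish is on the critical path; changing it to 9 makes that path 26 weeks.
That remains the longest chain; total 26 weeks.

26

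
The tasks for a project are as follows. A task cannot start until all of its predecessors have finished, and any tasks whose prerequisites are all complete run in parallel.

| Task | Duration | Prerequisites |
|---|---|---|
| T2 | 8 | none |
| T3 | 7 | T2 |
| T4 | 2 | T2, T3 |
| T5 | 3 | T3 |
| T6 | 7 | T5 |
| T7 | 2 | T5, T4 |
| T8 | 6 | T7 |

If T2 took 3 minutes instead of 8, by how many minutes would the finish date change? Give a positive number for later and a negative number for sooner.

The binding path is T2→T3→T5→T7→T8 = 8+7+3+2+6 = 26; finish at 26 minutes.
T2 lies on that path, so at 3 minutes the path becomes 21 minutes.
No other chain overtakes it, so the finish is 21 minutes.
Change in finish: 21 − 26 = -5 minutes.

-5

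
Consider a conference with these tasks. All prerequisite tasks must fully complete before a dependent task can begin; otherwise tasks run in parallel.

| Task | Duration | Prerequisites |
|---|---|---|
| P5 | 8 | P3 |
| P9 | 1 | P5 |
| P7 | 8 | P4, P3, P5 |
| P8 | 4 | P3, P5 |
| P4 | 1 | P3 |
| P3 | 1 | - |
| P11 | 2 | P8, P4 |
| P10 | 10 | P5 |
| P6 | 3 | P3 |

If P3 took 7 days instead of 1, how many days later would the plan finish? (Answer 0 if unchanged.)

Critical path before the change: P3→P5→P10 = 1+8+10 = 19 giving 19 days.
P3 lies on that path, so at 7 days the path becomes 25 days.
No other chain overtakes it, so the finish is 25 days.
Change in finish: 25 − 19 = +6 days.

6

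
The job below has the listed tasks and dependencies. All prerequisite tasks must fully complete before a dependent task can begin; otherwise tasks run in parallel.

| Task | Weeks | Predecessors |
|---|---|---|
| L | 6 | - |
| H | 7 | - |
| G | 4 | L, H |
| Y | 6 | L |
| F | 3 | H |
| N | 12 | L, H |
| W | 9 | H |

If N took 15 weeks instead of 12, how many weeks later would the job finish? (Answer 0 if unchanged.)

Baseline: H→N = 7+12 = 19 → 19 weeks.
Since N is critical, the +3 change carries straight to that chain (now 22 weeks).
The critical path is still H→N; finish is now 22 weeks.
Change in finish: 22 − 19 = +3 weeks.

3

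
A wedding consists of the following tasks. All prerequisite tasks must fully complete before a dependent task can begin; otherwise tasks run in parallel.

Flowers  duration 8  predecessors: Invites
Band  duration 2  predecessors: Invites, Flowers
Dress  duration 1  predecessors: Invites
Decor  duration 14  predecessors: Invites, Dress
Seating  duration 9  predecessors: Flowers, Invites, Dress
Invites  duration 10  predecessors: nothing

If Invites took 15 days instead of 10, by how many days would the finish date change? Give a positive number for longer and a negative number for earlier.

5

Baseline: Invites→Flowers→Seating = 10+8+9 = 27 → 27 days.
Since Invites is critical, the +5 change carries straight to that chain (now 32 days).
No other chain overtakes it, so the finish is 32 days.
Change in finish: 32 − 27 = +5 days.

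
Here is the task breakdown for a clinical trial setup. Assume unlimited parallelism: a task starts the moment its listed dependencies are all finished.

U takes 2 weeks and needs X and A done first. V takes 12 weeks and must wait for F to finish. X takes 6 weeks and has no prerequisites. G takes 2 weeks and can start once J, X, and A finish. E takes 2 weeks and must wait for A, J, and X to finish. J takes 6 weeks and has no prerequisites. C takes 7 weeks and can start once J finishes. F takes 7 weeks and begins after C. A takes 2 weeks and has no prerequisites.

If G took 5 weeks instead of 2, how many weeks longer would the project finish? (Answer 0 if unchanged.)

0

As given, the longest chain is J→C→F→V = 6+7+7+12 = 32, so the finish is 32 weeks.
The longest path through G is only 8 weeks, so G has float 24.
No other chain overtakes it, so the finish is 32 weeks.
Change in finish: 32 − 32 = +0 weeks.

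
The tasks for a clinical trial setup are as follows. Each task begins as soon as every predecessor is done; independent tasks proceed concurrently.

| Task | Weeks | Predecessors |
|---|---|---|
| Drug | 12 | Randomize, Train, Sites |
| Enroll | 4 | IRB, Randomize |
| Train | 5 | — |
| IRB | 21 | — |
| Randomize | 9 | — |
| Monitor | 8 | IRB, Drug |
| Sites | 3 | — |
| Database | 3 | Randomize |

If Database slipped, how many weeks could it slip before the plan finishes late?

The longest chain is IRB→Monitor = 21+8 = 29; overall finish 29 weeks.
Longest path through Database: 12 weeks (earliest finish 12, latest finish 29).
Float = 29 − 12 = 17.

17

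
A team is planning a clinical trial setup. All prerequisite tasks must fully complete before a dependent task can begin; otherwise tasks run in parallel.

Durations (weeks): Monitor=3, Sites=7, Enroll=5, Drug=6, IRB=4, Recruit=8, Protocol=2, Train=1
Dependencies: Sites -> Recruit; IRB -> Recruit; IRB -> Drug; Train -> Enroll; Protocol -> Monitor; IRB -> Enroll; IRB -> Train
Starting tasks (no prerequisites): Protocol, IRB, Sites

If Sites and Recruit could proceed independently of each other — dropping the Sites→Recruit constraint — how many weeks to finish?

Original critical path: Sites→Recruit = 7+8 = 15 ⇒ 15 weeks.
Without Sites→Recruit, Recruit's earliest start moves from 7 to 4.
New critical path: IRB→Recruit = 4+8 = 12 ⇒ 12 weeks.

12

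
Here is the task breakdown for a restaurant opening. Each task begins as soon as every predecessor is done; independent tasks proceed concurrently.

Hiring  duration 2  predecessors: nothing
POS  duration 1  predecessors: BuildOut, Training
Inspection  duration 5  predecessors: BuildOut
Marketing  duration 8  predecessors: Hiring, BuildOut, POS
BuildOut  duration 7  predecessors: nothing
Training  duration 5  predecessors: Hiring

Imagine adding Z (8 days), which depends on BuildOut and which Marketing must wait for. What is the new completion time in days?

23

Originally the schedule takes 16 days.
With Z inserted, Marketing now waits for max(Hiring, BuildOut, POS, Z).
New critical path: BuildOut→Z→Marketing = 7+8+8 = 23 ⇒ 23 days.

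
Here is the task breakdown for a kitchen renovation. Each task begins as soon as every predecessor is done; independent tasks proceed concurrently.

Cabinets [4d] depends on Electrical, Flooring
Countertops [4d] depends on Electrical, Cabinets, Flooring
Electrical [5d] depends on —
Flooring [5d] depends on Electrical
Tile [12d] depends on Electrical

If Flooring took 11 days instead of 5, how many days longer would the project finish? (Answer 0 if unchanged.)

6

Actual critical path: Electrical→Flooring→Cabinets→Countertops = 5+5+4+4 = 18 ⇒ 18 days.
Since Flooring is critical, the +6 change carries straight to that chain (now 24 days).
The critical path is still Electrical→Flooring→Cabinets→Countertops; finish is now 24 days.
Change in finish: 24 − 18 = +6 days.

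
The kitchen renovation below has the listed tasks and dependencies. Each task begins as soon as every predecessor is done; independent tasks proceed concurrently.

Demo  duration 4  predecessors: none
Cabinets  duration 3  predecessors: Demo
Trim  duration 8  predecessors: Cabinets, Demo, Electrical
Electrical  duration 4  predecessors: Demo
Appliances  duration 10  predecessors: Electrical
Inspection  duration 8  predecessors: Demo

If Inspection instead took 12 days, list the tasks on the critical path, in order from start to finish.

Demo, Electrical, Appliances

Actual critical path: Demo→Electrical→Appliances = 4+4+10 = 18 ⇒ 18 days.
Inspection is off the critical path — its longest chain is 12 days, giving 6 of slack.
The critical path is still Demo→Electrical→Appliances; finish is now 18 days.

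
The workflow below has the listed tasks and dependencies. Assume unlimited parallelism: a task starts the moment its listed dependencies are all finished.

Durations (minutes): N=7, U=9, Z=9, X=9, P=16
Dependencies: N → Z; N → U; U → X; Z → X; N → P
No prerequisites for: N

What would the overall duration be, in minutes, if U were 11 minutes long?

Critical path before the change: N→U→X = 7+9+9 = 25 giving 25 minutes.
Since U is critical, the +2 change carries straight to that chain (now 27 minutes).
No other chain overtakes it, so the finish is 27 minutes.

27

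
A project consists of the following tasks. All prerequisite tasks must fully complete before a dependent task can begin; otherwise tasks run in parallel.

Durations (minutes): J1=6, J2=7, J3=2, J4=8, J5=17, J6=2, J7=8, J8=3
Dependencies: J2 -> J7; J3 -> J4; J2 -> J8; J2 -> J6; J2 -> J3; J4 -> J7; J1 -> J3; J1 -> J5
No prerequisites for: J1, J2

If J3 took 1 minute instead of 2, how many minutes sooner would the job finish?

1

Actual critical path: J2→J3→J4→J7 = 7+2+8+8 = 25 ⇒ 25 minutes.
J3 is on the critical path; changing it to 1 makes that path 24 minutes.
The critical path is still J2→J3→J4→J7; finish is now 24 minutes.
Change in finish: 24 − 25 = -1 minutes.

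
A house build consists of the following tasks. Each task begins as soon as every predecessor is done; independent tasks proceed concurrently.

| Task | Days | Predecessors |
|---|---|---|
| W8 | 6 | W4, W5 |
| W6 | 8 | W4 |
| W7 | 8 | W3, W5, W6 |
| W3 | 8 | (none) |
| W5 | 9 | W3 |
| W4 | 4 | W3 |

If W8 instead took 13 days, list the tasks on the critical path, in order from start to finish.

W3, W5, W8

Actual critical path: W3→W4→W6→W7 = 8+4+8+8 = 28 ⇒ 28 days.
W8 is off the critical path — its longest chain is 23 days, giving 5 of slack.
The binding chain switches to W3→W5→W8 = 8+9+13 = 30; finish 30 days.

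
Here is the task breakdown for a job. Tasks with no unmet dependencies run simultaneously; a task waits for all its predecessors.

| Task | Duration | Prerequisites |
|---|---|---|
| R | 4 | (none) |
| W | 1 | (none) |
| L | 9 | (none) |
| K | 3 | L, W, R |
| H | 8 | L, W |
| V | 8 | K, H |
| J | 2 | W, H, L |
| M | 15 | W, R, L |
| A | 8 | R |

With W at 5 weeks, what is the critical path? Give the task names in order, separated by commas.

L, H, V

Baseline: L→H→V = 9+8+8 = 25 → 25 weeks.
W is off the critical path — its longest chain is 17 weeks, giving 8 of slack.
That remains the longest chain; total 25 weeks.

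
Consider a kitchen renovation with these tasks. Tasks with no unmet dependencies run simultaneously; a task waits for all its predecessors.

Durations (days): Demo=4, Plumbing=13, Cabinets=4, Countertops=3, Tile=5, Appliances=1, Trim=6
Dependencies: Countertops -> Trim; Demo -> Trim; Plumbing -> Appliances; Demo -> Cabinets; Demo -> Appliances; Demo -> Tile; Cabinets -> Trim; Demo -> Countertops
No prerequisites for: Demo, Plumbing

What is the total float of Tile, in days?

5

Critical path: Demo→Cabinets→Trim = 4+4+6 = 14, so the finish is 14 days.
Tile finishes as early as 9 and must finish by 14.
Float = 14 − 9 = 5.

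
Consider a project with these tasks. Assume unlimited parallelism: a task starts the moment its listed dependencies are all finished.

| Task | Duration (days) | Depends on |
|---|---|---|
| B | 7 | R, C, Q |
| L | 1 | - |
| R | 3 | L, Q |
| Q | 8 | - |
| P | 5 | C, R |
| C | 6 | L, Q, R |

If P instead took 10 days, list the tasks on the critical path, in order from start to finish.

Q, R, C, P

Baseline: Q→R→C→B = 8+3+6+7 = 24 → 24 days.
The longest path through P is only 22 days, so P has float 2.
Now Q→R→C→P = 8+3+6+10 = 27 is longest, so the finish becomes 27 days.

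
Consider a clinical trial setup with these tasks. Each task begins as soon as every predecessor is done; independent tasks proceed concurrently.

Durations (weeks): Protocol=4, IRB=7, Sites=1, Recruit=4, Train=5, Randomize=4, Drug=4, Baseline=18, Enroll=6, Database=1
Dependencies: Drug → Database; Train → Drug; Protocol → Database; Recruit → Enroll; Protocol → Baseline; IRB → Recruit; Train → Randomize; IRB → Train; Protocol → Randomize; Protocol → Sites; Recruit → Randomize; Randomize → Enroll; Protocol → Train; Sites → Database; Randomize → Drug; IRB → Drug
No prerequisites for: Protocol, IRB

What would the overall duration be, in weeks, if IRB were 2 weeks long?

22

Actual critical path: IRB→Train→Randomize→Enroll = 7+5+4+6 = 22 ⇒ 22 weeks.
Since IRB is critical, the -5 change carries straight to that chain (now 17 weeks).
The binding chain switches to Protocol→Baseline = 4+18 = 22; finish 22 weeks.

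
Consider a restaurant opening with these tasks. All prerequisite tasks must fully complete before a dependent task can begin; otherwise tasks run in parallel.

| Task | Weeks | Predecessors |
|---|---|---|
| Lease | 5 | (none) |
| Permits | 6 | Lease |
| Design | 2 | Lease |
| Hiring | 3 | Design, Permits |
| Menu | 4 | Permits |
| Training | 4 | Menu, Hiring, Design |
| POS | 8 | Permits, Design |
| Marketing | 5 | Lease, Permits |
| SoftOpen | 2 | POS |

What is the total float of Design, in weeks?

4

Critical path: Lease→Permits→POS→SoftOpen = 5+6+8+2 = 21, so the finish is 21 weeks.
Design finishes as early as 7 and must finish by 11.
Float = 21 − 17 = 4.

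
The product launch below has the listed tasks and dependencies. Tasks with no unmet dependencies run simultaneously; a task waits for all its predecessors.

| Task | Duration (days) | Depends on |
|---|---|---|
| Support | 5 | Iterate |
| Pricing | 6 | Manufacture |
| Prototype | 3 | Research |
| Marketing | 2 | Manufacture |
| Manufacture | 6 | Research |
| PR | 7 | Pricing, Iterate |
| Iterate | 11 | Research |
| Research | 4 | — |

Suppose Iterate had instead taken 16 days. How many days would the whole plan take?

As given, the longest chain is Research→Manufacture→Pricing→PR = 4+6+6+7 = 23, so the finish is 23 days.
Iterate is off the critical path — its longest chain is 22 days, giving 1 of slack.
The binding chain switches to Research→Iterate→PR = 4+16+7 = 27; finish 27 days.

27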